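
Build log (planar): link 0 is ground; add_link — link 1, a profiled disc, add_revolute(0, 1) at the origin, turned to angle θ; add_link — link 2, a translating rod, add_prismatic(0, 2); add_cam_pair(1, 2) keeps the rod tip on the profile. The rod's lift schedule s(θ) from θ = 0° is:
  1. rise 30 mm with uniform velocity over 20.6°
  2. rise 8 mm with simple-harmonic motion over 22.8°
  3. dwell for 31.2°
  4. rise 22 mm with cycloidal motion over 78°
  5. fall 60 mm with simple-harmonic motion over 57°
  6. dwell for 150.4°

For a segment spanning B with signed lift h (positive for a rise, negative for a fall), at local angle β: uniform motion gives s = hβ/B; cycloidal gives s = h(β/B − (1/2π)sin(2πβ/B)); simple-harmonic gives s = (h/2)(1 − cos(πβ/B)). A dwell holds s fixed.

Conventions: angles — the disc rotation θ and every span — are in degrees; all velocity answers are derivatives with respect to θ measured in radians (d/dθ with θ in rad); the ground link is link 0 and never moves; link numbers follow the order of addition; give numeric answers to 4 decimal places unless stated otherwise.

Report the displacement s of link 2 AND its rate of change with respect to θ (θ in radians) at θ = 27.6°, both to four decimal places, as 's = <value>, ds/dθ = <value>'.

seg 1 [0°–20.6°] uniform, h=30: full span → s += 30 → s = 30.0000
seg 2 [20.6°–43.4°] simple-harmonic, h=8: θ=27.6° here. β=7, B=22.8. 8/2·(1 − cos(π·0.3070)) = 1.7208 → s = 31.7208
velocity in seg [20.6°–43.4°] (simple-harmonic), θ in radians: β = 7° = 0.1222 rad, B = 22.8° = 0.3979 rad; ds/dθ = (πh/(2B)) sin(πβ/B) = (π·8/(2·0.3979)) sin(π·0.3070) = 25.950878 mm/rad

s = 31.7208, ds/dθ = 25.9509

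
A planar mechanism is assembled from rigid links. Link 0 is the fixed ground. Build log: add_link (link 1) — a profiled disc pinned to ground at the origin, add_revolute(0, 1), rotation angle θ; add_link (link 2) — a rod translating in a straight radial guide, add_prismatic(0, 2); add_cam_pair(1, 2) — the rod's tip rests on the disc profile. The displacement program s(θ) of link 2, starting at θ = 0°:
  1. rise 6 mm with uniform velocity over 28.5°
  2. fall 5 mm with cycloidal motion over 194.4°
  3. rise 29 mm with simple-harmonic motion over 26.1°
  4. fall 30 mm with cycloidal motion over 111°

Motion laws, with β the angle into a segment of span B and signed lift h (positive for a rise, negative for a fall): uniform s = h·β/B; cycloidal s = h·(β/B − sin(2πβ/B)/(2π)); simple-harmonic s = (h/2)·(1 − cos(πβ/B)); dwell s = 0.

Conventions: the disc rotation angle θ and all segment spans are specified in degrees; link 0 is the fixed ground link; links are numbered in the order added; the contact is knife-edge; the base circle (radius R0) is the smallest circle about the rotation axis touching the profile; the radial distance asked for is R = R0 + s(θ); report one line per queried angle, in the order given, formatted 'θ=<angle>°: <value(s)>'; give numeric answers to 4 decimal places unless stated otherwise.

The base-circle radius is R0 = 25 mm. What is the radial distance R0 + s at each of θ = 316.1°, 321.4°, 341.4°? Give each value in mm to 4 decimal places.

seg 1 [0°–28.5°] uniform, h=6: full span → s += 6 → s = 6.0000
seg 2 [28.5°–222.9°] cycloidal, h=-5: full span → s += -5 → s = 1.0000
seg 3 [222.9°–249°] simple-harmonic, h=29: full span → s += 29 → s = 30.0000
seg 4 [249°–360°] cycloidal, h=-30: θ=316.1° here. β=67.1, B=111. -30·(0.6045 − sin(2π·0.6045)/(2π)) = -21.0498 → s = 8.9502
seg 4 [249°–360°] cycloidal, h=-30: θ=321.4° here. β=72.4, B=111. -30·(0.6523 − sin(2π·0.6523)/(2π)) = -23.4697 → s = 6.5303
seg 4 [249°–360°] cycloidal, h=-30: θ=341.4° here. β=92.4, B=111. -30·(0.8324 − sin(2π·0.8324)/(2π)) = -29.1214 → s = 0.8786
θ=316.1°: R = R0 + s = 25 + 8.9502 = 33.9502
θ=321.4°: R = R0 + s = 25 + 6.5303 = 31.5303
θ=341.4°: R = R0 + s = 25 + 0.8786 = 25.8786

θ=316.1°: 33.9502
θ=321.4°: 31.5303
θ=341.4°: 25.8786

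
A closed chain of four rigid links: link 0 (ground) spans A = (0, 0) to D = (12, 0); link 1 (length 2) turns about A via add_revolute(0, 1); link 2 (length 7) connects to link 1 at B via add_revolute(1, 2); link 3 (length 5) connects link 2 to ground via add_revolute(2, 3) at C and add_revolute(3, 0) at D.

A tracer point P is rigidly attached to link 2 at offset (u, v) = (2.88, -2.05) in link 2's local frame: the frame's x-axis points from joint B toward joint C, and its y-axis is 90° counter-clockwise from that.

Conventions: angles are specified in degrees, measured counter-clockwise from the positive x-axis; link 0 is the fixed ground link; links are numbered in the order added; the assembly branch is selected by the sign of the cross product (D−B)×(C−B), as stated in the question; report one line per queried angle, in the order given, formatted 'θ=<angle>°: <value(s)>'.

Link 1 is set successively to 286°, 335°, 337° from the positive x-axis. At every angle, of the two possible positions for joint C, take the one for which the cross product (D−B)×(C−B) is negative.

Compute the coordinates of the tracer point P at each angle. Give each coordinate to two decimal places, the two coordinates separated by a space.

A=(0,0), D=(12.00,0)
θ=286°: B = A + 2.00·(cos286°, sin286°) = (0.5513, -1.9225)
θ=286°: |BD| = 11.6090
θ=286°: circle(B,7.00) ∩ circle(D,5.00): a=6.8382, h=1.4964
θ=286°:   candidates: C₊=(7.0472,0.6856) cross=17.372; C₋=(7.5429,-2.2658) cross=-17.372
θ=286°:   branch - wants cross < 0 → take C=(7.5429,-2.2658) (cross=-17.372)
θ=286°: ex = (C−B)/|BC| = (0.9988,-0.0490); ey = (0.0490,0.9988)
θ=286°: P = B + 2.88·ex + -2.05·ey = (3.3273,-4.1113)
θ=335°: B = A + 2.00·(cos335°, sin335°) = (1.8126, -0.8452)
θ=335°: |BD| = 10.2224
θ=335°: circle(B,7.00) ∩ circle(D,5.00): a=6.2851, h=3.0818
θ=335°:   candidates: C₊=(7.8214,2.7457) cross=31.504; C₋=(8.3310,-3.3968) cross=-31.504
θ=335°:   branch - wants cross < 0 → take C=(8.3310,-3.3968) (cross=-31.504)
θ=335°: ex = (C−B)/|BC| = (0.9312,-0.3645); ey = (0.3645,0.9312)
θ=335°: P = B + 2.88·ex + -2.05·ey = (3.7472,-3.8040)
θ=337°: B = A + 2.00·(cos337°, sin337°) = (1.8410, -0.7815)
θ=337°: |BD| = 10.1890
θ=337°: circle(B,7.00) ∩ circle(D,5.00): a=6.2722, h=3.1079
θ=337°:   candidates: C₊=(7.8564,2.7983) cross=31.666; C₋=(8.3331,-3.3991) cross=-31.666
θ=337°:   branch - wants cross < 0 → take C=(8.3331,-3.3991) (cross=-31.666)
θ=337°: ex = (C−B)/|BC| = (0.9274,-0.3740); ey = (0.3740,0.9274)
θ=337°: P = B + 2.88·ex + -2.05·ey = (3.7455,-3.7597)

θ=286°: 3.33 -4.11
θ=335°: 3.75 -3.80
θ=337°: 3.75 -3.76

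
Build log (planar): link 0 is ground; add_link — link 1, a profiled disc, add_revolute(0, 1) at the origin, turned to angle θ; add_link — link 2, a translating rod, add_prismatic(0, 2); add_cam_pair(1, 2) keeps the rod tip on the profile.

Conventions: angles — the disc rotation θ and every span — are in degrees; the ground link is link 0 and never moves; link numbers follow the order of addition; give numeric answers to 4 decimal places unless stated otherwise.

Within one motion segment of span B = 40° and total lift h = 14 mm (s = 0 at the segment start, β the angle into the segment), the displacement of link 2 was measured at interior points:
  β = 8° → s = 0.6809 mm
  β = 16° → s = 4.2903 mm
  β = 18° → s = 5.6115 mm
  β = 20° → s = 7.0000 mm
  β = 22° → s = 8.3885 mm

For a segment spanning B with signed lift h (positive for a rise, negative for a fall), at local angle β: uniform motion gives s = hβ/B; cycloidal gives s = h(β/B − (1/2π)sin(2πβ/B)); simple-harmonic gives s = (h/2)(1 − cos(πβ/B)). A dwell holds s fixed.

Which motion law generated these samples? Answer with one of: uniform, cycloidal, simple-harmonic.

candidates at β/B = r: uniform s = h·r (linear in β); cycloidal s = h·(r − sin(2πr)/(2π)); simple-harmonic s = (h/2)(1 − cos(πr))
β=8°: printed 0.6809 | uniform 2.8000, cycloidal 0.6809, simple-harmonic 1.3369
β=16°: printed 4.2903 | uniform 5.6000, cycloidal 4.2903, simple-harmonic 4.8369
β=18°: printed 5.6115 | uniform 6.3000, cycloidal 5.6115, simple-harmonic 5.9050
β=20°: printed 7.0000 | uniform 7.0000, cycloidal 7.0000, simple-harmonic 7.0000
β=22°: printed 8.3885 | uniform 7.7000, cycloidal 8.3885, simple-harmonic 8.0950
only one law matches every sample → cycloidal

cycloidal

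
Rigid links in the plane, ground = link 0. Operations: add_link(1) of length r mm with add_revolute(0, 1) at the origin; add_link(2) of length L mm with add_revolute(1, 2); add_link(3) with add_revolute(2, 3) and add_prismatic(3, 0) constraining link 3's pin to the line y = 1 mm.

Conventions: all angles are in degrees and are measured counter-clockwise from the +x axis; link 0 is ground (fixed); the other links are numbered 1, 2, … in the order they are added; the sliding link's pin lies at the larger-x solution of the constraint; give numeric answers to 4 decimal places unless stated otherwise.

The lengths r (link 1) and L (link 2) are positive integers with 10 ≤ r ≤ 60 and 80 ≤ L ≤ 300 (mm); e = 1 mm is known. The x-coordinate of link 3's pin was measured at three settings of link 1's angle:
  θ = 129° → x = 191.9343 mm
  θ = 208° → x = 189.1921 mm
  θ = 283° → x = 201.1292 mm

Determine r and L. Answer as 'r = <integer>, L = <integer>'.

constraint per measurement: (x − r cos θ)² + (r sin θ − e)² = L²
subtracting the θ₁ and θ₂ equations cancels the r² and L² terms:
r = (x₁² − x₂²) / (2[(x₁cos θ₁ + e sin θ₁) − (x₂cos θ₂ + e sin θ₂)]) = 11.0001 → r = 11
L² = (x₁ − r cos θ₁)² + (r sin θ₁ − e)² = 39601.0180 → L = 199.0000 → L = 199
check at θ₃=283°: x = 201.1292 (printed 201.1292) ✓

r = 11, L = 199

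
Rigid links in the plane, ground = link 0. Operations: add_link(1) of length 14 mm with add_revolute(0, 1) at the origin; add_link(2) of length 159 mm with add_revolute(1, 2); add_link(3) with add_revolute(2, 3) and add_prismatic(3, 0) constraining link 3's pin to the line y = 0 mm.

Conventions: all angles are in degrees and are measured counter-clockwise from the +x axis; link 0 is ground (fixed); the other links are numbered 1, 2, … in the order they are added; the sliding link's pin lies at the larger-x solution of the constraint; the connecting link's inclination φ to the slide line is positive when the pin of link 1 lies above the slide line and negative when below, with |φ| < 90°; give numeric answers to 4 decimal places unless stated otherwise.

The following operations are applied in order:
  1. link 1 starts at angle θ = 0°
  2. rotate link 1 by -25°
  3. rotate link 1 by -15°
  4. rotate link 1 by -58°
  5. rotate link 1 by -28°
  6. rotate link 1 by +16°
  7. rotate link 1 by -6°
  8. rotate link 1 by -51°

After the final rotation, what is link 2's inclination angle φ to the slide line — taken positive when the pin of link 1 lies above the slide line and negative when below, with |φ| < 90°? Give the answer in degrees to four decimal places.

geometry: r = 14 mm, L = 159 mm, e = 0 mm; θ starts at 0°
rotate link 1 by -25°: θ ← 0° -25° = -25°
rotate link 1 by -15°: θ ← -25° -15° = -40°
rotate link 1 by -58°: θ ← -40° -58° = -98°
rotate link 1 by -28°: θ ← -98° -28° = -126°
rotate link 1 by +16°: θ ← -126° +16° = -110°
rotate link 1 by -6°: θ ← -110° -6° = -116°
rotate link 1 by -51°: θ ← -116° -51° = -167°
h = r sin θ − e = -3.149315 − 0 = -3.149315
sin φ = h / L = -3.149315 / 159 = -0.01980701
φ = arcsin(-0.01980701) = -1.134932°

-1.1349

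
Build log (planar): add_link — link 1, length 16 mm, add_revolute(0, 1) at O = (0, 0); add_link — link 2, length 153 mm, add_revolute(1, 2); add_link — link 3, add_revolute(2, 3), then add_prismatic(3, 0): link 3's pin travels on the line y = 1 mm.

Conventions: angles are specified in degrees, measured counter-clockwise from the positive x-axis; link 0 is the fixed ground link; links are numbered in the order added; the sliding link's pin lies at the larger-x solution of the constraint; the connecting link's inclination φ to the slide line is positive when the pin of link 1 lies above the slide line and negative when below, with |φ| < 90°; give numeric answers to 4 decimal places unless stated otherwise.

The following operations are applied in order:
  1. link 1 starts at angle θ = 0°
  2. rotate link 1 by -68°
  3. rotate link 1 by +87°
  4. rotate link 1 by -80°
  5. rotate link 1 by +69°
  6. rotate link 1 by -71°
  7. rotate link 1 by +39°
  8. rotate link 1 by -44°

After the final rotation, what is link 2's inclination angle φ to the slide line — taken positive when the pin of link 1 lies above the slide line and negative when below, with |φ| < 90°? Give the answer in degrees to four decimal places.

geometry: r = 16 mm, L = 153 mm, e = 1 mm; θ starts at 0°
rotate link 1 by -68°: θ ← 0° -68° = -68°
rotate link 1 by +87°: θ ← -68° +87° = 19°
rotate link 1 by -80°: θ ← 19° -80° = -61°
rotate link 1 by +69°: θ ← -61° +69° = 8°
rotate link 1 by -71°: θ ← 8° -71° = -63°
rotate link 1 by +39°: θ ← -63° +39° = -24°
rotate link 1 by -44°: θ ← -24° -44° = -68°
h = r sin θ − e = -14.834942 − 1 = -15.834942
sin φ = h / L = -15.834942 / 153 = -0.10349635
φ = arcsin(-0.10349635) = -5.940542°

-5.9405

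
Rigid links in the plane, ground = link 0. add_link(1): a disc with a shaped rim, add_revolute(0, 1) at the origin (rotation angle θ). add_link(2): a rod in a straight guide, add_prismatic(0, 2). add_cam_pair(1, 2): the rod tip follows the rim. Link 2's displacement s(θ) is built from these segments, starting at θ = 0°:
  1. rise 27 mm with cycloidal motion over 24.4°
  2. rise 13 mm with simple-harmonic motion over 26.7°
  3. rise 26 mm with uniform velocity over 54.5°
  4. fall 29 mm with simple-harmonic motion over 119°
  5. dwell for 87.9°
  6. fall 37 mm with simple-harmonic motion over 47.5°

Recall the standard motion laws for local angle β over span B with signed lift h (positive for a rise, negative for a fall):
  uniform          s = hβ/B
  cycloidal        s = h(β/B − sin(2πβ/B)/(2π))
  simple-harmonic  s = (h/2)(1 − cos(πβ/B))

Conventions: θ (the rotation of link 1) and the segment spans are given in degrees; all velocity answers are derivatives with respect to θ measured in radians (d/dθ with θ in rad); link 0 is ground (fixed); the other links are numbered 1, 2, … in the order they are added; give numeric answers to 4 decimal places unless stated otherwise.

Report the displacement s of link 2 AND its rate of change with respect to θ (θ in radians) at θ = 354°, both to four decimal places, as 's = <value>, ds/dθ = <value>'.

segment 1 (0° to 24.4°, cycloidal, h = 27) is passed completely: s = 0.0000 + (27) = 27.0000
segment 2 (24.4° to 51.1°, simple-harmonic, h = 13) is passed completely: s = 27.0000 + (13) = 40.0000
segment 3 (51.1° to 105.6°, uniform, h = 26) is passed completely: s = 40.0000 + (26) = 66.0000
segment 4 (105.6° to 224.6°, simple-harmonic, h = -29) is passed completely: s = 66.0000 + (-29) = 37.0000
segment 5 (224.6° to 312.5°, dwell): s unchanged at 37.0000
θ = 354° falls in segment 6 (312.5° to 360°, simple-harmonic, h = -37): β = 354 − 312.5 = 41.5°, B = 47.5°; Δs = -37/2·(1 − cos(π·0.8737)) = -35.5624; s = 37.0000 − 35.5624 = 1.4376
velocity in seg [312.5°–360°] (simple-harmonic), θ in radians: β = 41.5° = 0.7243 rad, B = 47.5° = 0.8290 rad; ds/dθ = (πh/(2B)) sin(πβ/B) = (π·(-37)/(2·0.8290)) sin(π·0.8737) = -27.095626 mm/rad

s = 1.4376, ds/dθ = -27.0956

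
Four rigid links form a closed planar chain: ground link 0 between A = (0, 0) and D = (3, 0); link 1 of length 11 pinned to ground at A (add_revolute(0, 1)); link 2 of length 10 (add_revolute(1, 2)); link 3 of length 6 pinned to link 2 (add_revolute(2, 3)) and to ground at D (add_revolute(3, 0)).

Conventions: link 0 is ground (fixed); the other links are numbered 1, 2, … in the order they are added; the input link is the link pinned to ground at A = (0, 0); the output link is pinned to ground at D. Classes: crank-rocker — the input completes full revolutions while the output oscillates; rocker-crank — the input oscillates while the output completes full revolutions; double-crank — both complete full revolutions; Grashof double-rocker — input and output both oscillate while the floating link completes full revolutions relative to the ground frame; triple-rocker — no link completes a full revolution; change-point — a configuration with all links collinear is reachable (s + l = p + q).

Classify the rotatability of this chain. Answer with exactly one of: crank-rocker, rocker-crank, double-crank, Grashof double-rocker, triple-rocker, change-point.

lengths: ground=3, input=11, coupler=10, output=6
sorted: s=3 (shortest), l=11 (longest), p+q=16
s + l = 14 vs p + q = 16
s + l < p + q (Grashof) with shortest = ground link → double-crank

double-crank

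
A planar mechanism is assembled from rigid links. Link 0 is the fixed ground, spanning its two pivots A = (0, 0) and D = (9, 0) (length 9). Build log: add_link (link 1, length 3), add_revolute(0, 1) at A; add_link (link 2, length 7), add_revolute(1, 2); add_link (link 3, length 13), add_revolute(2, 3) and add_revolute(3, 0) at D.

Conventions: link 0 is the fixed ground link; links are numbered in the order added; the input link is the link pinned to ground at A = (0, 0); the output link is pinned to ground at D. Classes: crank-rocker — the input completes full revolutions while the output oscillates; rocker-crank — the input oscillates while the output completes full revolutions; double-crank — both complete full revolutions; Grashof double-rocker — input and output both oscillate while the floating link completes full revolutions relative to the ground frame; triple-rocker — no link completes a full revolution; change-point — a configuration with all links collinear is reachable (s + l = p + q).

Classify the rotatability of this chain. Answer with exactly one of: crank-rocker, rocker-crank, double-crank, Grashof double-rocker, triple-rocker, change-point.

lengths: ground=9, input=3, coupler=7, output=13
sorted: s=3 (shortest), l=13 (longest), p+q=16
s + l = 16 vs p + q = 16
s + l = p + q → change-point (collinear configuration reachable)

change-point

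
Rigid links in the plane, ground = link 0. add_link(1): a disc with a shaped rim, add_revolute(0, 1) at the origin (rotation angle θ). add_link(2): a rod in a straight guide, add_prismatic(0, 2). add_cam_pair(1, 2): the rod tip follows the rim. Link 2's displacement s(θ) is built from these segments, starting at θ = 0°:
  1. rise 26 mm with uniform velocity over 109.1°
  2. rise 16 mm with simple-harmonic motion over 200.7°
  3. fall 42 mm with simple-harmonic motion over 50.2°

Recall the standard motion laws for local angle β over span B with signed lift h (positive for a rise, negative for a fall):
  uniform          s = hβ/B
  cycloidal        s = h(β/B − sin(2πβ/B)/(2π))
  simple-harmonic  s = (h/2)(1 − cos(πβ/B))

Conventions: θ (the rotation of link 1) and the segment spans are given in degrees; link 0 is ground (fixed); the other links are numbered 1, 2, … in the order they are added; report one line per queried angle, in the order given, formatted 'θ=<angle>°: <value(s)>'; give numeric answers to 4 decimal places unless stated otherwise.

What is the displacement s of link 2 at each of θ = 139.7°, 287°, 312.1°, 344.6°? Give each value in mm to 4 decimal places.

segment 1 (0° to 109.1°, uniform, h = 26) is passed completely: s = 0.0000 + (26) = 26.0000
θ = 139.7° falls in segment 2 (109.1° to 309.8°, simple-harmonic, h = 16): β = 139.7 − 109.1 = 30.6°, B = 200.7°; Δs = 16/2·(1 − cos(π·0.1525)) = 0.9003; s = 26.0000 + 0.9003 = 26.9003
θ = 287° falls in segment 2 (109.1° to 309.8°, simple-harmonic, h = 16): β = 287 − 109.1 = 177.9°, B = 200.7°; Δs = 16/2·(1 − cos(π·0.8864)) = 15.4959; s = 26.0000 + 15.4959 = 41.4959
segment 2 (109.1° to 309.8°, simple-harmonic, h = 16) is passed completely: s = 26.0000 + (16) = 42.0000
θ = 312.1° falls in segment 3 (309.8° to 360°, simple-harmonic, h = -42): β = 312.1 − 309.8 = 2.3°, B = 50.2°; Δs = -42/2·(1 − cos(π·0.0458)) = -0.2172; s = 42.0000 − 0.2172 = 41.7828
θ = 344.6° falls in segment 3 (309.8° to 360°, simple-harmonic, h = -42): β = 344.6 − 309.8 = 34.8°, B = 50.2°; Δs = -42/2·(1 − cos(π·0.6932)) = -32.9792; s = 42.0000 − 32.9792 = 9.0208

θ=139.7°: 26.9003
θ=287°: 41.4959
θ=312.1°: 41.7828
θ=344.6°: 9.0208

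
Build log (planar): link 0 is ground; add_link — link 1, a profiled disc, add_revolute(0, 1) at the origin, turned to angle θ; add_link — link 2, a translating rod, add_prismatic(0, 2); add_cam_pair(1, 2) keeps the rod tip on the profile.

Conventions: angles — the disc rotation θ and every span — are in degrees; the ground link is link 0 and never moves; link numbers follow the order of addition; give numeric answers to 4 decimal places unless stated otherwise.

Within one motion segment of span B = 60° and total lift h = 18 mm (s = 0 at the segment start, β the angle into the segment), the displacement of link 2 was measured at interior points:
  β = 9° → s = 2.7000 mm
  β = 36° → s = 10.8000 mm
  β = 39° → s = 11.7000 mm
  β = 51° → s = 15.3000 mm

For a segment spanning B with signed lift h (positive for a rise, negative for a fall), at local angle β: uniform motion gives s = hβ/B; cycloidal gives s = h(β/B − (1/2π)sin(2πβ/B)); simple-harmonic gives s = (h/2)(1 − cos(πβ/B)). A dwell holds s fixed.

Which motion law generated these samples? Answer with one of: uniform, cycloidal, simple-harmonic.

candidates at β/B = r: uniform s = h·r (linear in β); cycloidal s = h·(r − sin(2πr)/(2π)); simple-harmonic s = (h/2)(1 − cos(πr))
β=9°: printed 2.7000 | uniform 2.7000, cycloidal 0.3823, simple-harmonic 0.9809
β=36°: printed 10.8000 | uniform 10.8000, cycloidal 12.4839, simple-harmonic 11.7812
β=39°: printed 11.7000 | uniform 11.7000, cycloidal 14.0177, simple-harmonic 13.0859
β=51°: printed 15.3000 | uniform 15.3000, cycloidal 17.6177, simple-harmonic 17.0191
only one law matches every sample → uniform

uniform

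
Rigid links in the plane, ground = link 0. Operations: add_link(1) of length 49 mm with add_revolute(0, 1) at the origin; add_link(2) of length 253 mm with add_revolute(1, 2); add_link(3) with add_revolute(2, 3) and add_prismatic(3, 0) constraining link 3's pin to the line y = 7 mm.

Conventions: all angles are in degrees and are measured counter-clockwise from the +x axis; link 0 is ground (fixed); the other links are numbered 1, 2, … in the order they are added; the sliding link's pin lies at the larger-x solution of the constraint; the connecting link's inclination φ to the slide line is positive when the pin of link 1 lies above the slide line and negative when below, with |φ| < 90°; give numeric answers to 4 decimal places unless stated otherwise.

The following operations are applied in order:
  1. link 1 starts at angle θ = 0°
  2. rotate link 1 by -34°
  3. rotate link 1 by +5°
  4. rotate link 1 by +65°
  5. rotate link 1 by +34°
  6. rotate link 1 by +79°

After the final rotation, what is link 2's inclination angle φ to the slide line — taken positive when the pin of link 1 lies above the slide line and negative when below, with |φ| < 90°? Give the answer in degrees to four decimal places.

geometry: r = 49 mm, L = 253 mm, e = 7 mm; θ starts at 0°
rotate link 1 by -34°: θ ← 0° -34° = -34°
rotate link 1 by +5°: θ ← -34° +5° = -29°
rotate link 1 by +65°: θ ← -29° +65° = 36°
rotate link 1 by +34°: θ ← 36° +34° = 70°
rotate link 1 by +79°: θ ← 70° +79° = 149°
h = r sin θ − e = 25.236866 − 7 = 18.236866
sin φ = h / L = 18.236866 / 253 = 0.07208247
φ = arcsin(0.07208247) = 4.133606°

4.1336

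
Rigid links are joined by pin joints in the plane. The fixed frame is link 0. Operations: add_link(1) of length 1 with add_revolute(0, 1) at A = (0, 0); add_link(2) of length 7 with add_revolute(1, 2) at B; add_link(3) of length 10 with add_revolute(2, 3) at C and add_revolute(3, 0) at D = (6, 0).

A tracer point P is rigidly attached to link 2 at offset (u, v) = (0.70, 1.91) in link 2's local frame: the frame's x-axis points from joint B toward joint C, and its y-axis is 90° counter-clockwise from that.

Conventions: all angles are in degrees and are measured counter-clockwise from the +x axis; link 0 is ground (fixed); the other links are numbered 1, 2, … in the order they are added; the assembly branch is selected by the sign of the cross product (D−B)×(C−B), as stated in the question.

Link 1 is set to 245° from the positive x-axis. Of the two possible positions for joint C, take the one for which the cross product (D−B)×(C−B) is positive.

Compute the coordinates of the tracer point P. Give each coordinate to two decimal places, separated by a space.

A=(0,0), D=(6.00,0)
B = A + 1.00·(cos245°, sin245°) = (-0.4226, -0.9063)
|BD| = 6.4862
circle(B,7.00) ∩ circle(D,10.00): a=-0.6883, h=6.9661
  candidates: C₊=(-2.0775,5.8953) cross=45.184; C₋=(-0.1308,-7.9002) cross=-45.184
  branch + wants cross > 0 → take C=(-2.0775,5.8953) (cross=45.184)
ex = (C−B)/|BC| = (-0.2364,0.9717); ey = (-0.9717,-0.2364)
P = B + 0.70·ex + 1.91·ey = (-2.4440,-0.6777)

-2.44 -0.68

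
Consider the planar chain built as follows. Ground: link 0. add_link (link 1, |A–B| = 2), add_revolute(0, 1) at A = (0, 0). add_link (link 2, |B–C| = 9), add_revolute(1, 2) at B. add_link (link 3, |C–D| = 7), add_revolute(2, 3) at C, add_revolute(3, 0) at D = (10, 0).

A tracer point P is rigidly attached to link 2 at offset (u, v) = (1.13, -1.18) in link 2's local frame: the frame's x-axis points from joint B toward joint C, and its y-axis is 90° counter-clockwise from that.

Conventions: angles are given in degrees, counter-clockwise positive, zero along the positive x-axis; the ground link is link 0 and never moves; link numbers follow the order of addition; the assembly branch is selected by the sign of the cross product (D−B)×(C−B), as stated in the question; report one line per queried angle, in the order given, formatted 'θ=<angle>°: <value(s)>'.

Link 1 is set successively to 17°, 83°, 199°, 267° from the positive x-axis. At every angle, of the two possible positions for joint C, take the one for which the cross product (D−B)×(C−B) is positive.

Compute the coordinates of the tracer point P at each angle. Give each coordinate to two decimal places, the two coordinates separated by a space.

A=(0,0), D=(10.00,0)
θ=17°: B = A + 2.00·(cos17°, sin17°) = (1.9126, 0.5847)
θ=17°: |BD| = 8.1085
θ=17°: circle(B,9.00) ∩ circle(D,7.00): a=6.0275, h=6.6835
θ=17°:   candidates: C₊=(8.4064,6.8162) cross=54.193; C₋=(7.4424,-6.5160) cross=-54.193
θ=17°:   branch + wants cross > 0 → take C=(8.4064,6.8162) (cross=54.193)
θ=17°: ex = (C−B)/|BC| = (0.7215,0.6924); ey = (-0.6924,0.7215)
θ=17°: P = B + 1.13·ex + -1.18·ey = (3.5450,0.5157)
θ=83°: B = A + 2.00·(cos83°, sin83°) = (0.2437, 1.9851)
θ=83°: |BD| = 9.9562
θ=83°: circle(B,9.00) ∩ circle(D,7.00): a=6.5851, h=6.1348
θ=83°:   candidates: C₊=(7.9198,6.6838) cross=61.079; C₋=(5.4735,-5.3395) cross=-61.079
θ=83°:   branch + wants cross > 0 → take C=(7.9198,6.6838) (cross=61.079)
θ=83°: ex = (C−B)/|BC| = (0.8529,0.5221); ey = (-0.5221,0.8529)
θ=83°: P = B + 1.13·ex + -1.18·ey = (1.8236,1.5686)
θ=199°: B = A + 2.00·(cos199°, sin199°) = (-1.8910, -0.6511)
θ=199°: |BD| = 11.9089
θ=199°: circle(B,9.00) ∩ circle(D,7.00): a=7.2980, h=5.2669
θ=199°:   candidates: C₊=(5.1080,5.0069) cross=62.722; C₋=(5.6840,-5.5111) cross=-62.722
θ=199°:   branch + wants cross > 0 → take C=(5.1080,5.0069) (cross=62.722)
θ=199°: ex = (C−B)/|BC| = (0.7777,0.6287); ey = (-0.6287,0.7777)
θ=199°: P = B + 1.13·ex + -1.18·ey = (-0.2704,-0.8584)
θ=267°: B = A + 2.00·(cos267°, sin267°) = (-0.1047, -1.9973)
θ=267°: |BD| = 10.3002
θ=267°: circle(B,9.00) ∩ circle(D,7.00): a=6.7035, h=6.0053
θ=267°:   candidates: C₊=(5.3071,5.1939) cross=61.856; C₋=(7.6360,-6.5887) cross=-61.856
θ=267°:   branch + wants cross > 0 → take C=(5.3071,5.1939) (cross=61.856)
θ=267°: ex = (C−B)/|BC| = (0.6013,0.7990); ey = (-0.7990,0.6013)
θ=267°: P = B + 1.13·ex + -1.18·ey = (1.5176,-1.8039)

θ=17°: 3.54 0.52
θ=83°: 1.82 1.57
θ=199°: -0.27 -0.86
θ=267°: 1.52 -1.80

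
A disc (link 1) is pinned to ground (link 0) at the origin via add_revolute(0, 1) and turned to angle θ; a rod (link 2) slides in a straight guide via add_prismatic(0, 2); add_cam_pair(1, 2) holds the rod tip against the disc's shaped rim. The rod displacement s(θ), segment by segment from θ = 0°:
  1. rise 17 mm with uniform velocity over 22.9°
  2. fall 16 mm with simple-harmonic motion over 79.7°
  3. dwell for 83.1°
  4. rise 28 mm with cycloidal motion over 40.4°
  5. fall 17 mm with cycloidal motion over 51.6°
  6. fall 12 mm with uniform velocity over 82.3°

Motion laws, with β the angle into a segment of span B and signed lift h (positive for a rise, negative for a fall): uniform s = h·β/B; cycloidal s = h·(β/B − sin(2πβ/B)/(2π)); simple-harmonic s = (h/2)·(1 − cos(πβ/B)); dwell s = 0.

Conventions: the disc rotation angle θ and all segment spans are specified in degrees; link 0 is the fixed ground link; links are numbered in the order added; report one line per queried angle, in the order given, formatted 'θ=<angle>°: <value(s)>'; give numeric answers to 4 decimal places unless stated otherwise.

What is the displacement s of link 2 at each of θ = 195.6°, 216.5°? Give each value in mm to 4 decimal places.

segment 1 (0° to 22.9°, uniform, h = 17) is passed completely: s = 0.0000 + (17) = 17.0000
segment 2 (22.9° to 102.6°, simple-harmonic, h = -16) is passed completely: s = 17.0000 + (-16) = 1.0000
segment 3 (102.6° to 185.7°, dwell): s unchanged at 1.0000
θ = 195.6° falls in segment 4 (185.7° to 226.1°, cycloidal, h = 28): β = 195.6 − 185.7 = 9.9°, B = 40.4°; Δs = 28·(0.2450 − sin(2π·0.2450)/(2π)) = 2.4072; s = 1.0000 + 2.4072 = 3.4072
θ = 216.5° falls in segment 4 (185.7° to 226.1°, cycloidal, h = 28): β = 216.5 − 185.7 = 30.8°, B = 40.4°; Δs = 28·(0.7624 − sin(2π·0.7624)/(2π)) = 25.7894; s = 1.0000 + 25.7894 = 26.7894

θ=195.6°: 3.4072
θ=216.5°: 26.7894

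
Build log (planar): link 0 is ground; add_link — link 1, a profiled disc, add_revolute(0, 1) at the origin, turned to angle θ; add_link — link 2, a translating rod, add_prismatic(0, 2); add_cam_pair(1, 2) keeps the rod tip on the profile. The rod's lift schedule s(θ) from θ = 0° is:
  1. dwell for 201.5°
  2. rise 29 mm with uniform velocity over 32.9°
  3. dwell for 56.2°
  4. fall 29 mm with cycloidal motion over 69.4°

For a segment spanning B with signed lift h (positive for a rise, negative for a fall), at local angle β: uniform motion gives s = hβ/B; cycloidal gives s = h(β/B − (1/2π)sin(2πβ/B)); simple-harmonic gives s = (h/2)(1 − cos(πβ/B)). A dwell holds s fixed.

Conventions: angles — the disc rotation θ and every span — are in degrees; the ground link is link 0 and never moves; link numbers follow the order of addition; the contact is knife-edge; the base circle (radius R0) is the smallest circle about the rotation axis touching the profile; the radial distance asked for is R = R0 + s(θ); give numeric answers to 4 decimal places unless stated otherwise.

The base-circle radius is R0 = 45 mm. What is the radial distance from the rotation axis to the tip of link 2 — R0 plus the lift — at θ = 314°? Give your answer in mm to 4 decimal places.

seg 1 [0°–201.5°] dwell: s stays 0.0000
seg 2 [201.5°–234.4°] uniform, h=29: full span → s += 29 → s = 29.0000
seg 3 [234.4°–290.6°] dwell: s stays 29.0000
seg 4 [290.6°–360°] cycloidal, h=-29: θ=314° here. β=23.4, B=69.4. -29·(0.3372 − sin(2π·0.3372)/(2π)) = -5.8378 → s = 23.1622
R = R0 + s = 45 + 23.1622 = 68.1622

68.1622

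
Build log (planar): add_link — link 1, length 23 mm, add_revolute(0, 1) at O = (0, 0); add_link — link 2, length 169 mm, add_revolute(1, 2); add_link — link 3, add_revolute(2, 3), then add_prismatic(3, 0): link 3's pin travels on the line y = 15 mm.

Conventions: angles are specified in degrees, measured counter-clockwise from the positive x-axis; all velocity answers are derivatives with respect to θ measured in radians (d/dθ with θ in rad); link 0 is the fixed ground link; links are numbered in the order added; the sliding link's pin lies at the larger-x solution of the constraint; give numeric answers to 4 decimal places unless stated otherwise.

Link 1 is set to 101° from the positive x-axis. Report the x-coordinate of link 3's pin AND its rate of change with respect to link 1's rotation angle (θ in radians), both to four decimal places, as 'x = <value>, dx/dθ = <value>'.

geometry: r = 23 mm, L = 169 mm, e = 15 mm
crank pin P = (r cos θ, r sin θ) = (-4.388607, 22.577425)
h = r sin θ − e = 22.577425 − 15 = 7.577425
x = r cos θ + √(L² − h²) = -4.388607 + 168.830041 = 164.441434
dx/dθ = −r sin θ − h·r cos θ/√(L² − h²) (θ in radians; h = 7.577425) = -22.380456

x = 164.4414, dx/dθ = -22.3805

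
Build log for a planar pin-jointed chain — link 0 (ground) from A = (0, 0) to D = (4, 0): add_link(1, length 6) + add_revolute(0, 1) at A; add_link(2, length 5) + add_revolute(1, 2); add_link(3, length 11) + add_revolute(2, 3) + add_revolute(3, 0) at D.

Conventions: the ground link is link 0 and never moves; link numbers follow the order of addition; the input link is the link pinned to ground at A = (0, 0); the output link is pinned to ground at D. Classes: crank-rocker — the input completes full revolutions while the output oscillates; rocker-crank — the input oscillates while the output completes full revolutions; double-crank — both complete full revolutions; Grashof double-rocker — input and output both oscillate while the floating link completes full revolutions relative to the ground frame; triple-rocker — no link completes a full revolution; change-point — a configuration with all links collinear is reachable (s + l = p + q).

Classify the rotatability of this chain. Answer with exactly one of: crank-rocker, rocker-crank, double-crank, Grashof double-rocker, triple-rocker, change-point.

lengths: ground=4, input=6, coupler=5, output=11
sorted: s=4 (shortest), l=11 (longest), p+q=11
s + l = 15 vs p + q = 11
s + l > p + q → non-Grashof → no link fully rotates → triple-rocker

triple-rocker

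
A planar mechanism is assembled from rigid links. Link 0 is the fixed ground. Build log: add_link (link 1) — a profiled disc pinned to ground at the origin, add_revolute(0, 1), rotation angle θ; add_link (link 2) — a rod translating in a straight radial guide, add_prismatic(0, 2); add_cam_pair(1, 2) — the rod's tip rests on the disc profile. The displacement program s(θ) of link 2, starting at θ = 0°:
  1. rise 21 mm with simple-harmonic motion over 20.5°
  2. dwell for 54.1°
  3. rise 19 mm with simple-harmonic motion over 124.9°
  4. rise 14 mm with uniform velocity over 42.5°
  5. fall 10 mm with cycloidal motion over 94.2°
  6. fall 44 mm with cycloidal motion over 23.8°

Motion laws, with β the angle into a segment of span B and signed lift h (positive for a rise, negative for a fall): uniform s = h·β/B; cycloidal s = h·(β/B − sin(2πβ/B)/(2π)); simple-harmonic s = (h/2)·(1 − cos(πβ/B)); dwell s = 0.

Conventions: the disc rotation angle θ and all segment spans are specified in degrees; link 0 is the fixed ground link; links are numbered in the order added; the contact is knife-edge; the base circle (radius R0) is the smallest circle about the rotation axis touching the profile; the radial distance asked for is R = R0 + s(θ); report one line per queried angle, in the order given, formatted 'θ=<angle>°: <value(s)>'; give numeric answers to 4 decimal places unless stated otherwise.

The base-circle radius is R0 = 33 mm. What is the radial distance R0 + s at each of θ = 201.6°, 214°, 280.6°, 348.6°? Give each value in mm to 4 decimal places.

seg 1 [0°–20.5°] simple-harmonic, h=21: full span → s += 21 → s = 21.0000
seg 2 [20.5°–74.6°] dwell: s stays 21.0000
seg 3 [74.6°–199.5°] simple-harmonic, h=19: full span → s += 19 → s = 40.0000
seg 4 [199.5°–242°] uniform, h=14: θ=201.6° here. β=2.1, B=42.5. 14·2.1/42.5 = 0.6918 → s = 40.6918
seg 4 [199.5°–242°] uniform, h=14: θ=214° here. β=14.5, B=42.5. 14·14.5/42.5 = 4.7765 → s = 44.7765
seg 4 [199.5°–242°] uniform, h=14: full span → s += 14 → s = 54.0000
seg 5 [242°–336.2°] cycloidal, h=-10: θ=280.6° here. β=38.6, B=94.2. -10·(0.4098 − sin(2π·0.4098)/(2π)) = -3.2429 → s = 50.7571
seg 5 [242°–336.2°] cycloidal, h=-10: full span → s += -10 → s = 44.0000
seg 6 [336.2°–360°] cycloidal, h=-44: θ=348.6° here. β=12.4, B=23.8. -44·(0.5210 − sin(2π·0.5210)/(2π)) = -23.8461 → s = 20.1539
θ=201.6°: R = R0 + s = 33 + 40.6918 = 73.6918
θ=214°: R = R0 + s = 33 + 44.7765 = 77.7765
θ=280.6°: R = R0 + s = 33 + 50.7571 = 83.7571
θ=348.6°: R = R0 + s = 33 + 20.1539 = 53.1539

θ=201.6°: 73.6918
θ=214°: 77.7765
θ=280.6°: 83.7571
θ=348.6°: 53.1539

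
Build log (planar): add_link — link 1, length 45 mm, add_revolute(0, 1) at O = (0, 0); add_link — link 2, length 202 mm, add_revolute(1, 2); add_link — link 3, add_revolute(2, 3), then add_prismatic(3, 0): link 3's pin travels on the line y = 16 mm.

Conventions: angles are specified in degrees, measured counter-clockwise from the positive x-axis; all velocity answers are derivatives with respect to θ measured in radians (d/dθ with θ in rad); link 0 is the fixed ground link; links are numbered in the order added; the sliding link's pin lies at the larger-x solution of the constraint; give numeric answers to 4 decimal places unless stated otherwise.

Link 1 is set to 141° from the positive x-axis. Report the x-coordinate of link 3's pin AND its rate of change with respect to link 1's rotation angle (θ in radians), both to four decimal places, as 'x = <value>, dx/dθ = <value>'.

geometry: r = 45 mm, L = 202 mm, e = 16 mm
crank pin P = (r cos θ, r sin θ) = (-34.971568, 28.319418)
h = r sin θ − e = 28.319418 − 16 = 12.319418
x = r cos θ + √(L² − h²) = -34.971568 + 201.623987 = 166.652418
dx/dθ = −r sin θ − h·r cos θ/√(L² − h²) (θ in radians; h = 12.319418) = -26.182621

x = 166.6524, dx/dθ = -26.1826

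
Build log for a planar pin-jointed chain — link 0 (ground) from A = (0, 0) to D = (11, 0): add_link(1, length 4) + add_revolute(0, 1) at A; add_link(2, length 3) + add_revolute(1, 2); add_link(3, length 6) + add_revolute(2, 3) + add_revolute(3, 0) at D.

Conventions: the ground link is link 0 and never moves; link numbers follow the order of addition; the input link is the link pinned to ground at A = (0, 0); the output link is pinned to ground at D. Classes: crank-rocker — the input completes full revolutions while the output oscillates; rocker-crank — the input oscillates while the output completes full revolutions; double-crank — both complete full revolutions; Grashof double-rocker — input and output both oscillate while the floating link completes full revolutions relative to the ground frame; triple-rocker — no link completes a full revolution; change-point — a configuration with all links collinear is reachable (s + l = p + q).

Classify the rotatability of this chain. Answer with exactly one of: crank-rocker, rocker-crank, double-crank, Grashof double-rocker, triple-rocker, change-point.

lengths: ground=11, input=4, coupler=3, output=6
sorted: s=3 (shortest), l=11 (longest), p+q=10
s + l = 14 vs p + q = 10
s + l > p + q → non-Grashof → no link fully rotates → triple-rocker

triple-rocker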